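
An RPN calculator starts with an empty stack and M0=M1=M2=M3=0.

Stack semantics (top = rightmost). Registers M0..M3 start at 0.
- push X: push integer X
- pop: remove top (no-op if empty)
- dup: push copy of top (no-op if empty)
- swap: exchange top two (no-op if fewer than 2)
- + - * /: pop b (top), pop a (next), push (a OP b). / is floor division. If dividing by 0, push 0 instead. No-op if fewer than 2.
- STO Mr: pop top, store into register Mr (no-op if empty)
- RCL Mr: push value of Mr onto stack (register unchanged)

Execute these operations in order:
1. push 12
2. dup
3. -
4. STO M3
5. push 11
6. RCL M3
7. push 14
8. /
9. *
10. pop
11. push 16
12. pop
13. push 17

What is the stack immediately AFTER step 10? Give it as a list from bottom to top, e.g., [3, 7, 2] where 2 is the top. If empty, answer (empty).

After op 1 (push 12): stack=[12] mem=[0,0,0,0]
After op 2 (dup): stack=[12,12] mem=[0,0,0,0]
After op 3 (-): stack=[0] mem=[0,0,0,0]
After op 4 (STO M3): stack=[empty] mem=[0,0,0,0]
After op 5 (push 11): stack=[11] mem=[0,0,0,0]
After op 6 (RCL M3): stack=[11,0] mem=[0,0,0,0]
After op 7 (push 14): stack=[11,0,14] mem=[0,0,0,0]
After op 8 (/): stack=[11,0] mem=[0,0,0,0]
After op 9 (*): stack=[0] mem=[0,0,0,0]
After op 10 (pop): stack=[empty] mem=[0,0,0,0]

(empty)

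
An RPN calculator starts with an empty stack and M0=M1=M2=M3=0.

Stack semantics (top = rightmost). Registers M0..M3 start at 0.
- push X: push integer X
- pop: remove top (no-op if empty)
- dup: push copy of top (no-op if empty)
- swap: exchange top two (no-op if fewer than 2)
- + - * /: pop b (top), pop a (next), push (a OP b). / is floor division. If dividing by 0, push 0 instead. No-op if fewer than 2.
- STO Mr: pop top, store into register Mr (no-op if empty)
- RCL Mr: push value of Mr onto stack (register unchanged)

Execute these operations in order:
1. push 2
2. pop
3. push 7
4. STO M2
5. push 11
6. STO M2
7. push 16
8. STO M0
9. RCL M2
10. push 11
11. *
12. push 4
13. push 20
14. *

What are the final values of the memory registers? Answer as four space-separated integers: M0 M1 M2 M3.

Answer: 16 0 11 0

Derivation:
After op 1 (push 2): stack=[2] mem=[0,0,0,0]
After op 2 (pop): stack=[empty] mem=[0,0,0,0]
After op 3 (push 7): stack=[7] mem=[0,0,0,0]
After op 4 (STO M2): stack=[empty] mem=[0,0,7,0]
After op 5 (push 11): stack=[11] mem=[0,0,7,0]
After op 6 (STO M2): stack=[empty] mem=[0,0,11,0]
After op 7 (push 16): stack=[16] mem=[0,0,11,0]
After op 8 (STO M0): stack=[empty] mem=[16,0,11,0]
After op 9 (RCL M2): stack=[11] mem=[16,0,11,0]
After op 10 (push 11): stack=[11,11] mem=[16,0,11,0]
After op 11 (*): stack=[121] mem=[16,0,11,0]
After op 12 (push 4): stack=[121,4] mem=[16,0,11,0]
After op 13 (push 20): stack=[121,4,20] mem=[16,0,11,0]
After op 14 (*): stack=[121,80] mem=[16,0,11,0]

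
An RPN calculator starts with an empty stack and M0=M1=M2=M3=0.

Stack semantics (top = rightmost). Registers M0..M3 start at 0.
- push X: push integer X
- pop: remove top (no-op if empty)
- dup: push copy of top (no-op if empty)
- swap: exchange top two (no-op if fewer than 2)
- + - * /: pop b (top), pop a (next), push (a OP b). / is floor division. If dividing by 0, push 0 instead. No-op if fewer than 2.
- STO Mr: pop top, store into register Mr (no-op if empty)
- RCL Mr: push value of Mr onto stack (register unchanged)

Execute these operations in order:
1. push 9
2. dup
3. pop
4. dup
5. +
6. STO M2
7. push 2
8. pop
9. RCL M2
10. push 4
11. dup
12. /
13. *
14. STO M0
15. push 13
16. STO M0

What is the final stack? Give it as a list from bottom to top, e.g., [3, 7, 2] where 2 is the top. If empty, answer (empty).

Answer: (empty)

Derivation:
After op 1 (push 9): stack=[9] mem=[0,0,0,0]
After op 2 (dup): stack=[9,9] mem=[0,0,0,0]
After op 3 (pop): stack=[9] mem=[0,0,0,0]
After op 4 (dup): stack=[9,9] mem=[0,0,0,0]
After op 5 (+): stack=[18] mem=[0,0,0,0]
After op 6 (STO M2): stack=[empty] mem=[0,0,18,0]
After op 7 (push 2): stack=[2] mem=[0,0,18,0]
After op 8 (pop): stack=[empty] mem=[0,0,18,0]
After op 9 (RCL M2): stack=[18] mem=[0,0,18,0]
After op 10 (push 4): stack=[18,4] mem=[0,0,18,0]
After op 11 (dup): stack=[18,4,4] mem=[0,0,18,0]
After op 12 (/): stack=[18,1] mem=[0,0,18,0]
After op 13 (*): stack=[18] mem=[0,0,18,0]
After op 14 (STO M0): stack=[empty] mem=[18,0,18,0]
After op 15 (push 13): stack=[13] mem=[18,0,18,0]
After op 16 (STO M0): stack=[empty] mem=[13,0,18,0]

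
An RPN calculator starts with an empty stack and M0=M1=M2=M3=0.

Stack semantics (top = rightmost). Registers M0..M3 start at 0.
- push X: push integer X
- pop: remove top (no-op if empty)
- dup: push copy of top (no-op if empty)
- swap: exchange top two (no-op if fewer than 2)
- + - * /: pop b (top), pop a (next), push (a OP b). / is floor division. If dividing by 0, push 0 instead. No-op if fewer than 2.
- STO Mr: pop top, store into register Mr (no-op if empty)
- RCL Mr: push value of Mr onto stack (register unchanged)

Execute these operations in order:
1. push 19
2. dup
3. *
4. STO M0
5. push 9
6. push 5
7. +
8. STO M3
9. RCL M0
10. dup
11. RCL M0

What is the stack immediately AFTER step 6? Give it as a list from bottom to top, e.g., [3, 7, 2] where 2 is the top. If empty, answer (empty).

After op 1 (push 19): stack=[19] mem=[0,0,0,0]
After op 2 (dup): stack=[19,19] mem=[0,0,0,0]
After op 3 (*): stack=[361] mem=[0,0,0,0]
After op 4 (STO M0): stack=[empty] mem=[361,0,0,0]
After op 5 (push 9): stack=[9] mem=[361,0,0,0]
After op 6 (push 5): stack=[9,5] mem=[361,0,0,0]

[9, 5]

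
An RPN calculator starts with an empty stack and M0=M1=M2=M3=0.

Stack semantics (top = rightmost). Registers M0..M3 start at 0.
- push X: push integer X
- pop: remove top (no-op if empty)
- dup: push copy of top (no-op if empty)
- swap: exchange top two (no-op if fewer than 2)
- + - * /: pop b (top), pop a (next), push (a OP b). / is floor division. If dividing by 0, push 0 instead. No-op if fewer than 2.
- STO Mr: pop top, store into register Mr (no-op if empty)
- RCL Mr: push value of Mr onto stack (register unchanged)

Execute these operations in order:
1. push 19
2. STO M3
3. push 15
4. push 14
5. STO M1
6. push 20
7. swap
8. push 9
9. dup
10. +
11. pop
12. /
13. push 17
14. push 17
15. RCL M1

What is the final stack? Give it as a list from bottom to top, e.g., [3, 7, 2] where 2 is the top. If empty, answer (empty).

Answer: [1, 17, 17, 14]

Derivation:
After op 1 (push 19): stack=[19] mem=[0,0,0,0]
After op 2 (STO M3): stack=[empty] mem=[0,0,0,19]
After op 3 (push 15): stack=[15] mem=[0,0,0,19]
After op 4 (push 14): stack=[15,14] mem=[0,0,0,19]
After op 5 (STO M1): stack=[15] mem=[0,14,0,19]
After op 6 (push 20): stack=[15,20] mem=[0,14,0,19]
After op 7 (swap): stack=[20,15] mem=[0,14,0,19]
After op 8 (push 9): stack=[20,15,9] mem=[0,14,0,19]
After op 9 (dup): stack=[20,15,9,9] mem=[0,14,0,19]
After op 10 (+): stack=[20,15,18] mem=[0,14,0,19]
After op 11 (pop): stack=[20,15] mem=[0,14,0,19]
After op 12 (/): stack=[1] mem=[0,14,0,19]
After op 13 (push 17): stack=[1,17] mem=[0,14,0,19]
After op 14 (push 17): stack=[1,17,17] mem=[0,14,0,19]
After op 15 (RCL M1): stack=[1,17,17,14] mem=[0,14,0,19]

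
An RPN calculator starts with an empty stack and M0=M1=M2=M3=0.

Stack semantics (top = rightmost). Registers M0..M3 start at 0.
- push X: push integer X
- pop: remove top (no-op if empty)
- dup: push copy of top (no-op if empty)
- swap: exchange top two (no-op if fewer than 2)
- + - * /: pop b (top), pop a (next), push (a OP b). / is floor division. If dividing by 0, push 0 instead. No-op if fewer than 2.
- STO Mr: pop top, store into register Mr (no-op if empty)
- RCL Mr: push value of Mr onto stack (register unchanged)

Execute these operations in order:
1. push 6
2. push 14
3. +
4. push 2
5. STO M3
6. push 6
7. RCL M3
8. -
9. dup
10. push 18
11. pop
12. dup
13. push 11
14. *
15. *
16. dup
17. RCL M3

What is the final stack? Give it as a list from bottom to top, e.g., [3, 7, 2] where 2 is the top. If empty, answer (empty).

Answer: [20, 4, 176, 176, 2]

Derivation:
After op 1 (push 6): stack=[6] mem=[0,0,0,0]
After op 2 (push 14): stack=[6,14] mem=[0,0,0,0]
After op 3 (+): stack=[20] mem=[0,0,0,0]
After op 4 (push 2): stack=[20,2] mem=[0,0,0,0]
After op 5 (STO M3): stack=[20] mem=[0,0,0,2]
After op 6 (push 6): stack=[20,6] mem=[0,0,0,2]
After op 7 (RCL M3): stack=[20,6,2] mem=[0,0,0,2]
After op 8 (-): stack=[20,4] mem=[0,0,0,2]
After op 9 (dup): stack=[20,4,4] mem=[0,0,0,2]
After op 10 (push 18): stack=[20,4,4,18] mem=[0,0,0,2]
After op 11 (pop): stack=[20,4,4] mem=[0,0,0,2]
After op 12 (dup): stack=[20,4,4,4] mem=[0,0,0,2]
After op 13 (push 11): stack=[20,4,4,4,11] mem=[0,0,0,2]
After op 14 (*): stack=[20,4,4,44] mem=[0,0,0,2]
After op 15 (*): stack=[20,4,176] mem=[0,0,0,2]
After op 16 (dup): stack=[20,4,176,176] mem=[0,0,0,2]
After op 17 (RCL M3): stack=[20,4,176,176,2] mem=[0,0,0,2]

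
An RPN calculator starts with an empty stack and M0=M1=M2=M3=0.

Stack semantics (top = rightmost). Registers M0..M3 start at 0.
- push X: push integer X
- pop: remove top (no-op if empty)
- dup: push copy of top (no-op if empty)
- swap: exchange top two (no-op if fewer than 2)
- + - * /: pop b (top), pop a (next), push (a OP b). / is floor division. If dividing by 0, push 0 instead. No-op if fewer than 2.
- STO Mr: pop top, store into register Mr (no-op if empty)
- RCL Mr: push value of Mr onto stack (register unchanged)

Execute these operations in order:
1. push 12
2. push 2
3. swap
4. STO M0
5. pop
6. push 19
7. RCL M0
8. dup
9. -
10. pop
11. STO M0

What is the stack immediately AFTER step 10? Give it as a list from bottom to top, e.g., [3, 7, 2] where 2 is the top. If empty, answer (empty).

After op 1 (push 12): stack=[12] mem=[0,0,0,0]
After op 2 (push 2): stack=[12,2] mem=[0,0,0,0]
After op 3 (swap): stack=[2,12] mem=[0,0,0,0]
After op 4 (STO M0): stack=[2] mem=[12,0,0,0]
After op 5 (pop): stack=[empty] mem=[12,0,0,0]
After op 6 (push 19): stack=[19] mem=[12,0,0,0]
After op 7 (RCL M0): stack=[19,12] mem=[12,0,0,0]
After op 8 (dup): stack=[19,12,12] mem=[12,0,0,0]
After op 9 (-): stack=[19,0] mem=[12,0,0,0]
After op 10 (pop): stack=[19] mem=[12,0,0,0]

[19]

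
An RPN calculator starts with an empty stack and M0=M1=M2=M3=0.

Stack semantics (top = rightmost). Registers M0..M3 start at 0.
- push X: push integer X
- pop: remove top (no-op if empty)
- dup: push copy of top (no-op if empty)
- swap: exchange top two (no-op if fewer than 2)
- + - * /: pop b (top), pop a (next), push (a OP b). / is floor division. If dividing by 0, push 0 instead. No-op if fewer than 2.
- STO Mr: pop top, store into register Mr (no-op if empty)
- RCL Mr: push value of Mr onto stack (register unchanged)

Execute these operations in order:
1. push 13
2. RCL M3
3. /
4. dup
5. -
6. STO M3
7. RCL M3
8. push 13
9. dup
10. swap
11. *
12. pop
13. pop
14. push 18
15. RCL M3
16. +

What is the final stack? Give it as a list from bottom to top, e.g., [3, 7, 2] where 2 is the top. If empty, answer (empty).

Answer: [18]

Derivation:
After op 1 (push 13): stack=[13] mem=[0,0,0,0]
After op 2 (RCL M3): stack=[13,0] mem=[0,0,0,0]
After op 3 (/): stack=[0] mem=[0,0,0,0]
After op 4 (dup): stack=[0,0] mem=[0,0,0,0]
After op 5 (-): stack=[0] mem=[0,0,0,0]
After op 6 (STO M3): stack=[empty] mem=[0,0,0,0]
After op 7 (RCL M3): stack=[0] mem=[0,0,0,0]
After op 8 (push 13): stack=[0,13] mem=[0,0,0,0]
After op 9 (dup): stack=[0,13,13] mem=[0,0,0,0]
After op 10 (swap): stack=[0,13,13] mem=[0,0,0,0]
After op 11 (*): stack=[0,169] mem=[0,0,0,0]
After op 12 (pop): stack=[0] mem=[0,0,0,0]
After op 13 (pop): stack=[empty] mem=[0,0,0,0]
After op 14 (push 18): stack=[18] mem=[0,0,0,0]
After op 15 (RCL M3): stack=[18,0] mem=[0,0,0,0]
After op 16 (+): stack=[18] mem=[0,0,0,0]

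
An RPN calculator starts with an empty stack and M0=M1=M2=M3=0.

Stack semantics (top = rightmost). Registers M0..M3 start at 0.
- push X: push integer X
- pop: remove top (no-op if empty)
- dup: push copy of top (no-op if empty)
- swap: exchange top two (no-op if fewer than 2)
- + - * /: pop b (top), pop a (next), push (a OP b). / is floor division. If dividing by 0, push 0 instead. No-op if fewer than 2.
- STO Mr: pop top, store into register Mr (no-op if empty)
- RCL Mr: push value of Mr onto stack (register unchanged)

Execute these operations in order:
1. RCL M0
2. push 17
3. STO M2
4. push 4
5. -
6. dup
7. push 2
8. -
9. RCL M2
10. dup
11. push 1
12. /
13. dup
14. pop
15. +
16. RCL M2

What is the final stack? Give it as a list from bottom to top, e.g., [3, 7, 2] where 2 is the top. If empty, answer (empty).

Answer: [-4, -6, 34, 17]

Derivation:
After op 1 (RCL M0): stack=[0] mem=[0,0,0,0]
After op 2 (push 17): stack=[0,17] mem=[0,0,0,0]
After op 3 (STO M2): stack=[0] mem=[0,0,17,0]
After op 4 (push 4): stack=[0,4] mem=[0,0,17,0]
After op 5 (-): stack=[-4] mem=[0,0,17,0]
After op 6 (dup): stack=[-4,-4] mem=[0,0,17,0]
After op 7 (push 2): stack=[-4,-4,2] mem=[0,0,17,0]
After op 8 (-): stack=[-4,-6] mem=[0,0,17,0]
After op 9 (RCL M2): stack=[-4,-6,17] mem=[0,0,17,0]
After op 10 (dup): stack=[-4,-6,17,17] mem=[0,0,17,0]
After op 11 (push 1): stack=[-4,-6,17,17,1] mem=[0,0,17,0]
After op 12 (/): stack=[-4,-6,17,17] mem=[0,0,17,0]
After op 13 (dup): stack=[-4,-6,17,17,17] mem=[0,0,17,0]
After op 14 (pop): stack=[-4,-6,17,17] mem=[0,0,17,0]
After op 15 (+): stack=[-4,-6,34] mem=[0,0,17,0]
After op 16 (RCL M2): stack=[-4,-6,34,17] mem=[0,0,17,0]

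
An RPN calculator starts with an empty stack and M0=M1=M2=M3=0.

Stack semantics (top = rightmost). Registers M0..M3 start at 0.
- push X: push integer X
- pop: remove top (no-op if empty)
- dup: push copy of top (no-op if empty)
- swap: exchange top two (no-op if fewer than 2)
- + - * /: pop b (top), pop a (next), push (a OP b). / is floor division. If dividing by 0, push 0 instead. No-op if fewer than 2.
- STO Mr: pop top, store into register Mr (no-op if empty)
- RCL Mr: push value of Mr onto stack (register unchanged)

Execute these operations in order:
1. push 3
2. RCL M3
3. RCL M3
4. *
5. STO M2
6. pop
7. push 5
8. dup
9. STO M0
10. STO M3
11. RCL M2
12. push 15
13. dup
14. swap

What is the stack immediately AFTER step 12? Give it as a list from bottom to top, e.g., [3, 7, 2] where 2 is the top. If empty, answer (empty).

After op 1 (push 3): stack=[3] mem=[0,0,0,0]
After op 2 (RCL M3): stack=[3,0] mem=[0,0,0,0]
After op 3 (RCL M3): stack=[3,0,0] mem=[0,0,0,0]
After op 4 (*): stack=[3,0] mem=[0,0,0,0]
After op 5 (STO M2): stack=[3] mem=[0,0,0,0]
After op 6 (pop): stack=[empty] mem=[0,0,0,0]
After op 7 (push 5): stack=[5] mem=[0,0,0,0]
After op 8 (dup): stack=[5,5] mem=[0,0,0,0]
After op 9 (STO M0): stack=[5] mem=[5,0,0,0]
After op 10 (STO M3): stack=[empty] mem=[5,0,0,5]
After op 11 (RCL M2): stack=[0] mem=[5,0,0,5]
After op 12 (push 15): stack=[0,15] mem=[5,0,0,5]

[0, 15]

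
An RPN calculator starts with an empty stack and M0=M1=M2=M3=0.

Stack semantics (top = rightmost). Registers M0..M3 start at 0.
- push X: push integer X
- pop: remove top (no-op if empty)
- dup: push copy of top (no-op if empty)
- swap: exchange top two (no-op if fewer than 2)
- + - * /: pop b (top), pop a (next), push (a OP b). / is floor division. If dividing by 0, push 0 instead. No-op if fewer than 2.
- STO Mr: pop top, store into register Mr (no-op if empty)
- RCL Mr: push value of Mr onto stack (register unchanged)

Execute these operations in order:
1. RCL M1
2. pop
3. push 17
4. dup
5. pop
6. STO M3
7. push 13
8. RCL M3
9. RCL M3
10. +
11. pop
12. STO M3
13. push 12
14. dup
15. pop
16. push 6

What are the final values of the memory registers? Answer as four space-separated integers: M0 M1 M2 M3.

After op 1 (RCL M1): stack=[0] mem=[0,0,0,0]
After op 2 (pop): stack=[empty] mem=[0,0,0,0]
After op 3 (push 17): stack=[17] mem=[0,0,0,0]
After op 4 (dup): stack=[17,17] mem=[0,0,0,0]
After op 5 (pop): stack=[17] mem=[0,0,0,0]
After op 6 (STO M3): stack=[empty] mem=[0,0,0,17]
After op 7 (push 13): stack=[13] mem=[0,0,0,17]
After op 8 (RCL M3): stack=[13,17] mem=[0,0,0,17]
After op 9 (RCL M3): stack=[13,17,17] mem=[0,0,0,17]
After op 10 (+): stack=[13,34] mem=[0,0,0,17]
After op 11 (pop): stack=[13] mem=[0,0,0,17]
After op 12 (STO M3): stack=[empty] mem=[0,0,0,13]
After op 13 (push 12): stack=[12] mem=[0,0,0,13]
After op 14 (dup): stack=[12,12] mem=[0,0,0,13]
After op 15 (pop): stack=[12] mem=[0,0,0,13]
After op 16 (push 6): stack=[12,6] mem=[0,0,0,13]

Answer: 0 0 0 13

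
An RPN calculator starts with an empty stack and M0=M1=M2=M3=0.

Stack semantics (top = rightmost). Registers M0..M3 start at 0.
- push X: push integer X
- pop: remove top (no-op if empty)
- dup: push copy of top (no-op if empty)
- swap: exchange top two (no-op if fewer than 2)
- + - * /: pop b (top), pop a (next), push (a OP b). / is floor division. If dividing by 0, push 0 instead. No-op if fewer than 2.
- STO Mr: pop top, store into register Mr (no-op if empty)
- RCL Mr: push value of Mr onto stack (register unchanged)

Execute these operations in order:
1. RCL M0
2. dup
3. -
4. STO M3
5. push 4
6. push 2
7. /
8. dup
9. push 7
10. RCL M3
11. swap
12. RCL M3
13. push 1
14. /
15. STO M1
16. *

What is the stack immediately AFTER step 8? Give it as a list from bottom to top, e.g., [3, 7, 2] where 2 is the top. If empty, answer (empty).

After op 1 (RCL M0): stack=[0] mem=[0,0,0,0]
After op 2 (dup): stack=[0,0] mem=[0,0,0,0]
After op 3 (-): stack=[0] mem=[0,0,0,0]
After op 4 (STO M3): stack=[empty] mem=[0,0,0,0]
After op 5 (push 4): stack=[4] mem=[0,0,0,0]
After op 6 (push 2): stack=[4,2] mem=[0,0,0,0]
After op 7 (/): stack=[2] mem=[0,0,0,0]
After op 8 (dup): stack=[2,2] mem=[0,0,0,0]

[2, 2]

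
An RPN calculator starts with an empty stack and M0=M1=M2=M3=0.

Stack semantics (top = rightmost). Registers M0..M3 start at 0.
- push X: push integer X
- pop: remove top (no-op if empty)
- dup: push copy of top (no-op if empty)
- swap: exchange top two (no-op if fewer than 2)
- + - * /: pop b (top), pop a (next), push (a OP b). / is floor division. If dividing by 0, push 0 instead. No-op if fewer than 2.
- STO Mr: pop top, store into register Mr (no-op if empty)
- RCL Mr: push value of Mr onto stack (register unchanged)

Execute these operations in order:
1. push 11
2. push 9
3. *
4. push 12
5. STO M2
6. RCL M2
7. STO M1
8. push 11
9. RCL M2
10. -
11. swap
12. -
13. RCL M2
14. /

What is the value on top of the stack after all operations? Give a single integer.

After op 1 (push 11): stack=[11] mem=[0,0,0,0]
After op 2 (push 9): stack=[11,9] mem=[0,0,0,0]
After op 3 (*): stack=[99] mem=[0,0,0,0]
After op 4 (push 12): stack=[99,12] mem=[0,0,0,0]
After op 5 (STO M2): stack=[99] mem=[0,0,12,0]
After op 6 (RCL M2): stack=[99,12] mem=[0,0,12,0]
After op 7 (STO M1): stack=[99] mem=[0,12,12,0]
After op 8 (push 11): stack=[99,11] mem=[0,12,12,0]
After op 9 (RCL M2): stack=[99,11,12] mem=[0,12,12,0]
After op 10 (-): stack=[99,-1] mem=[0,12,12,0]
After op 11 (swap): stack=[-1,99] mem=[0,12,12,0]
After op 12 (-): stack=[-100] mem=[0,12,12,0]
After op 13 (RCL M2): stack=[-100,12] mem=[0,12,12,0]
After op 14 (/): stack=[-9] mem=[0,12,12,0]

Answer: -9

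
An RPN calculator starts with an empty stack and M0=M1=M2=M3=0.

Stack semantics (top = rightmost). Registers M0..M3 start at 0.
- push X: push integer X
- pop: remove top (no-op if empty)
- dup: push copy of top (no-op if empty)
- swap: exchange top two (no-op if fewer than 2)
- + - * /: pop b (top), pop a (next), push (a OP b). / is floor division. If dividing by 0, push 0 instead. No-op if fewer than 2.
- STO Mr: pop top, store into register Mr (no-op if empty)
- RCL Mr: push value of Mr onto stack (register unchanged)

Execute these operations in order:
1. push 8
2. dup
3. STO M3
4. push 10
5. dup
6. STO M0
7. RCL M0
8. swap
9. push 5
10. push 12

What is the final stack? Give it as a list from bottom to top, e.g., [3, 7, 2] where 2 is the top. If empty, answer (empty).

After op 1 (push 8): stack=[8] mem=[0,0,0,0]
After op 2 (dup): stack=[8,8] mem=[0,0,0,0]
After op 3 (STO M3): stack=[8] mem=[0,0,0,8]
After op 4 (push 10): stack=[8,10] mem=[0,0,0,8]
After op 5 (dup): stack=[8,10,10] mem=[0,0,0,8]
After op 6 (STO M0): stack=[8,10] mem=[10,0,0,8]
After op 7 (RCL M0): stack=[8,10,10] mem=[10,0,0,8]
After op 8 (swap): stack=[8,10,10] mem=[10,0,0,8]
After op 9 (push 5): stack=[8,10,10,5] mem=[10,0,0,8]
After op 10 (push 12): stack=[8,10,10,5,12] mem=[10,0,0,8]

Answer: [8, 10, 10, 5, 12]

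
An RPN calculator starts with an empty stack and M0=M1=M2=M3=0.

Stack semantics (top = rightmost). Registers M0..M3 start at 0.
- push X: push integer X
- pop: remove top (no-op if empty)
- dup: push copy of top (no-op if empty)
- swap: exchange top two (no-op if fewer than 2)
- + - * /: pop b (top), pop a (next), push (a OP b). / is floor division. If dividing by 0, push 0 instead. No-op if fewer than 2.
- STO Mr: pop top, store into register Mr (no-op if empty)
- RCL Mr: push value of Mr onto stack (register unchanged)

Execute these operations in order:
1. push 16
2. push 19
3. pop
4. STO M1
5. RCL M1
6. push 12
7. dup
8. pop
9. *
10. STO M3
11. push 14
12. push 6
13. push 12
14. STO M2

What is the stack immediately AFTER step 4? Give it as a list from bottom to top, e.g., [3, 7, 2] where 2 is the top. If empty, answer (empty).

After op 1 (push 16): stack=[16] mem=[0,0,0,0]
After op 2 (push 19): stack=[16,19] mem=[0,0,0,0]
After op 3 (pop): stack=[16] mem=[0,0,0,0]
After op 4 (STO M1): stack=[empty] mem=[0,16,0,0]

(empty)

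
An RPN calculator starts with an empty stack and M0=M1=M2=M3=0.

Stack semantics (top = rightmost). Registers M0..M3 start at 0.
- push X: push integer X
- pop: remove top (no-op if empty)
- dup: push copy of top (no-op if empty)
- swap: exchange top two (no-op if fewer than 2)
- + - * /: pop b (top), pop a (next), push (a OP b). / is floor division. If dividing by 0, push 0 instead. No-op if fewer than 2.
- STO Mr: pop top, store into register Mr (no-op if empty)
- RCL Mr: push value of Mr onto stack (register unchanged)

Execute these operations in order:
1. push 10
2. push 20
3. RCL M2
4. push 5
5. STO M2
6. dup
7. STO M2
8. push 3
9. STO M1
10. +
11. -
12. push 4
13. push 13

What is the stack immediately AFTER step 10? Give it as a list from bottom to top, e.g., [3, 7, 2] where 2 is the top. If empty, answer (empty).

After op 1 (push 10): stack=[10] mem=[0,0,0,0]
After op 2 (push 20): stack=[10,20] mem=[0,0,0,0]
After op 3 (RCL M2): stack=[10,20,0] mem=[0,0,0,0]
After op 4 (push 5): stack=[10,20,0,5] mem=[0,0,0,0]
After op 5 (STO M2): stack=[10,20,0] mem=[0,0,5,0]
After op 6 (dup): stack=[10,20,0,0] mem=[0,0,5,0]
After op 7 (STO M2): stack=[10,20,0] mem=[0,0,0,0]
After op 8 (push 3): stack=[10,20,0,3] mem=[0,0,0,0]
After op 9 (STO M1): stack=[10,20,0] mem=[0,3,0,0]
After op 10 (+): stack=[10,20] mem=[0,3,0,0]

[10, 20]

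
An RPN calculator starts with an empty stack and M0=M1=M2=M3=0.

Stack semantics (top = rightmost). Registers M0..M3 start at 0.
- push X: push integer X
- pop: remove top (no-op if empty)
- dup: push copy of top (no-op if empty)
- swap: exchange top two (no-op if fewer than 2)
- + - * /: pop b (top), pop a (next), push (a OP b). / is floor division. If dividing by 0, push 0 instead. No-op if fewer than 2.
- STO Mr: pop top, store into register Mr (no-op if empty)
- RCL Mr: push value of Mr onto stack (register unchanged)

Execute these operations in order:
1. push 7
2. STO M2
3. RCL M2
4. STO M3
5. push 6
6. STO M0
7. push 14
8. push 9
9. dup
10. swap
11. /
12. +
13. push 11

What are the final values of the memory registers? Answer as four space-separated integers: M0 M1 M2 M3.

After op 1 (push 7): stack=[7] mem=[0,0,0,0]
After op 2 (STO M2): stack=[empty] mem=[0,0,7,0]
After op 3 (RCL M2): stack=[7] mem=[0,0,7,0]
After op 4 (STO M3): stack=[empty] mem=[0,0,7,7]
After op 5 (push 6): stack=[6] mem=[0,0,7,7]
After op 6 (STO M0): stack=[empty] mem=[6,0,7,7]
After op 7 (push 14): stack=[14] mem=[6,0,7,7]
After op 8 (push 9): stack=[14,9] mem=[6,0,7,7]
After op 9 (dup): stack=[14,9,9] mem=[6,0,7,7]
After op 10 (swap): stack=[14,9,9] mem=[6,0,7,7]
After op 11 (/): stack=[14,1] mem=[6,0,7,7]
After op 12 (+): stack=[15] mem=[6,0,7,7]
After op 13 (push 11): stack=[15,11] mem=[6,0,7,7]

Answer: 6 0 7 7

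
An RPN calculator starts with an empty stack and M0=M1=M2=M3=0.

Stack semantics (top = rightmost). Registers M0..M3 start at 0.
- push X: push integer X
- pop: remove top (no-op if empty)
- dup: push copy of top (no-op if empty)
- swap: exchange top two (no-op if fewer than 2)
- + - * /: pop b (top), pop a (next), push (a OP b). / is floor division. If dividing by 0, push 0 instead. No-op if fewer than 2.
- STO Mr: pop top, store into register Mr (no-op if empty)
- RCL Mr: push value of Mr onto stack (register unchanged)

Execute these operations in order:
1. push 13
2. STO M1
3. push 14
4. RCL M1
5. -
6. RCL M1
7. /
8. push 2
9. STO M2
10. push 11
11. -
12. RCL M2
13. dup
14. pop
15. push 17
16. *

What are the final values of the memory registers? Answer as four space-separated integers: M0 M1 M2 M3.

Answer: 0 13 2 0

Derivation:
After op 1 (push 13): stack=[13] mem=[0,0,0,0]
After op 2 (STO M1): stack=[empty] mem=[0,13,0,0]
After op 3 (push 14): stack=[14] mem=[0,13,0,0]
After op 4 (RCL M1): stack=[14,13] mem=[0,13,0,0]
After op 5 (-): stack=[1] mem=[0,13,0,0]
After op 6 (RCL M1): stack=[1,13] mem=[0,13,0,0]
After op 7 (/): stack=[0] mem=[0,13,0,0]
After op 8 (push 2): stack=[0,2] mem=[0,13,0,0]
After op 9 (STO M2): stack=[0] mem=[0,13,2,0]
After op 10 (push 11): stack=[0,11] mem=[0,13,2,0]
After op 11 (-): stack=[-11] mem=[0,13,2,0]
After op 12 (RCL M2): stack=[-11,2] mem=[0,13,2,0]
After op 13 (dup): stack=[-11,2,2] mem=[0,13,2,0]
After op 14 (pop): stack=[-11,2] mem=[0,13,2,0]
After op 15 (push 17): stack=[-11,2,17] mem=[0,13,2,0]
After op 16 (*): stack=[-11,34] mem=[0,13,2,0]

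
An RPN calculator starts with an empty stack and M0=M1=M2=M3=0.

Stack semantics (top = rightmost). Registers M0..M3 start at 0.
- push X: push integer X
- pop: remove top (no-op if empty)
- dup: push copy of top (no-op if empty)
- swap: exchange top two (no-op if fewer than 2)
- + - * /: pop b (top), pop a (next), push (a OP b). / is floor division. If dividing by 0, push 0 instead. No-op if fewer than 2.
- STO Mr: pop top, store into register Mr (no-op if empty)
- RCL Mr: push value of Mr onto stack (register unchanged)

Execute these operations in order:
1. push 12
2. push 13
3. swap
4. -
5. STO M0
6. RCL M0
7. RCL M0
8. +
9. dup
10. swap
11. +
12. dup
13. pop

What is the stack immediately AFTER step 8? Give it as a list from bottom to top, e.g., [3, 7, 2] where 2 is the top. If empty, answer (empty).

After op 1 (push 12): stack=[12] mem=[0,0,0,0]
After op 2 (push 13): stack=[12,13] mem=[0,0,0,0]
After op 3 (swap): stack=[13,12] mem=[0,0,0,0]
After op 4 (-): stack=[1] mem=[0,0,0,0]
After op 5 (STO M0): stack=[empty] mem=[1,0,0,0]
After op 6 (RCL M0): stack=[1] mem=[1,0,0,0]
After op 7 (RCL M0): stack=[1,1] mem=[1,0,0,0]
After op 8 (+): stack=[2] mem=[1,0,0,0]

[2]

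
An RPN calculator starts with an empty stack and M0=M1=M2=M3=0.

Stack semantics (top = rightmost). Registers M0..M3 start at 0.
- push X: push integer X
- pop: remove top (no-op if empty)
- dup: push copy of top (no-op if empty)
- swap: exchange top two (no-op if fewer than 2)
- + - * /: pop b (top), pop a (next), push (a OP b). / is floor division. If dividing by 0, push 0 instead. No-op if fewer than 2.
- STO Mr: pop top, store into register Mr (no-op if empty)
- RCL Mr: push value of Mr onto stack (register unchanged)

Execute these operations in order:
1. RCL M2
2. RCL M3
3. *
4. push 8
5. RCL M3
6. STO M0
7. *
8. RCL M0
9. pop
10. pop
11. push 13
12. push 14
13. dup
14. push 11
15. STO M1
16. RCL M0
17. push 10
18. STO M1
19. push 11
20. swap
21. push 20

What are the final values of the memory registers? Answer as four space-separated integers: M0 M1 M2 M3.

Answer: 0 10 0 0

Derivation:
After op 1 (RCL M2): stack=[0] mem=[0,0,0,0]
After op 2 (RCL M3): stack=[0,0] mem=[0,0,0,0]
After op 3 (*): stack=[0] mem=[0,0,0,0]
After op 4 (push 8): stack=[0,8] mem=[0,0,0,0]
After op 5 (RCL M3): stack=[0,8,0] mem=[0,0,0,0]
After op 6 (STO M0): stack=[0,8] mem=[0,0,0,0]
After op 7 (*): stack=[0] mem=[0,0,0,0]
After op 8 (RCL M0): stack=[0,0] mem=[0,0,0,0]
After op 9 (pop): stack=[0] mem=[0,0,0,0]
After op 10 (pop): stack=[empty] mem=[0,0,0,0]
After op 11 (push 13): stack=[13] mem=[0,0,0,0]
After op 12 (push 14): stack=[13,14] mem=[0,0,0,0]
After op 13 (dup): stack=[13,14,14] mem=[0,0,0,0]
After op 14 (push 11): stack=[13,14,14,11] mem=[0,0,0,0]
After op 15 (STO M1): stack=[13,14,14] mem=[0,11,0,0]
After op 16 (RCL M0): stack=[13,14,14,0] mem=[0,11,0,0]
After op 17 (push 10): stack=[13,14,14,0,10] mem=[0,11,0,0]
After op 18 (STO M1): stack=[13,14,14,0] mem=[0,10,0,0]
After op 19 (push 11): stack=[13,14,14,0,11] mem=[0,10,0,0]
After op 20 (swap): stack=[13,14,14,11,0] mem=[0,10,0,0]
After op 21 (push 20): stack=[13,14,14,11,0,20] mem=[0,10,0,0]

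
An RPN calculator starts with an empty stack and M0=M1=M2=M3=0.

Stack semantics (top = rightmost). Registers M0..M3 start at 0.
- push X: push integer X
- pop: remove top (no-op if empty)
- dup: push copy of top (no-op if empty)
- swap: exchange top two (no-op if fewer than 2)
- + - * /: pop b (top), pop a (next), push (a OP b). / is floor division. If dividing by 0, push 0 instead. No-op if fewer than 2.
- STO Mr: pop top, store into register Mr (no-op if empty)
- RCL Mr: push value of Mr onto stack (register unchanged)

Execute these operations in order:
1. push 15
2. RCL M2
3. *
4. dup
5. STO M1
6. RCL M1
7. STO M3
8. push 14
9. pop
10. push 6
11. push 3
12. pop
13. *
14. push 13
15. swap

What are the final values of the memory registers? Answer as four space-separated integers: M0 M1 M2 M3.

After op 1 (push 15): stack=[15] mem=[0,0,0,0]
After op 2 (RCL M2): stack=[15,0] mem=[0,0,0,0]
After op 3 (*): stack=[0] mem=[0,0,0,0]
After op 4 (dup): stack=[0,0] mem=[0,0,0,0]
After op 5 (STO M1): stack=[0] mem=[0,0,0,0]
After op 6 (RCL M1): stack=[0,0] mem=[0,0,0,0]
After op 7 (STO M3): stack=[0] mem=[0,0,0,0]
After op 8 (push 14): stack=[0,14] mem=[0,0,0,0]
After op 9 (pop): stack=[0] mem=[0,0,0,0]
After op 10 (push 6): stack=[0,6] mem=[0,0,0,0]
After op 11 (push 3): stack=[0,6,3] mem=[0,0,0,0]
After op 12 (pop): stack=[0,6] mem=[0,0,0,0]
After op 13 (*): stack=[0] mem=[0,0,0,0]
After op 14 (push 13): stack=[0,13] mem=[0,0,0,0]
After op 15 (swap): stack=[13,0] mem=[0,0,0,0]

Answer: 0 0 0 0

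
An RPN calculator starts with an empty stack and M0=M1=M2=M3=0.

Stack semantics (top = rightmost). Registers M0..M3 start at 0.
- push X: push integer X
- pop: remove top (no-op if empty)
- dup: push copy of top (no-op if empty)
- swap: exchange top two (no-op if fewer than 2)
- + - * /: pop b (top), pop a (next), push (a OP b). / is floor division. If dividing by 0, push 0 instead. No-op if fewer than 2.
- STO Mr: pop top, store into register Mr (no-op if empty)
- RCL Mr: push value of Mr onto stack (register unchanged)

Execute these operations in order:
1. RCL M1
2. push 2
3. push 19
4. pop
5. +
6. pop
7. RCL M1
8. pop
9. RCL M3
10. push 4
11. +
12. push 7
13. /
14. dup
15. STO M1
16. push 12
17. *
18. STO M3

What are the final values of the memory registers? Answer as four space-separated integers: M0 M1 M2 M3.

Answer: 0 0 0 0

Derivation:
After op 1 (RCL M1): stack=[0] mem=[0,0,0,0]
After op 2 (push 2): stack=[0,2] mem=[0,0,0,0]
After op 3 (push 19): stack=[0,2,19] mem=[0,0,0,0]
After op 4 (pop): stack=[0,2] mem=[0,0,0,0]
After op 5 (+): stack=[2] mem=[0,0,0,0]
After op 6 (pop): stack=[empty] mem=[0,0,0,0]
After op 7 (RCL M1): stack=[0] mem=[0,0,0,0]
After op 8 (pop): stack=[empty] mem=[0,0,0,0]
After op 9 (RCL M3): stack=[0] mem=[0,0,0,0]
After op 10 (push 4): stack=[0,4] mem=[0,0,0,0]
After op 11 (+): stack=[4] mem=[0,0,0,0]
After op 12 (push 7): stack=[4,7] mem=[0,0,0,0]
After op 13 (/): stack=[0] mem=[0,0,0,0]
After op 14 (dup): stack=[0,0] mem=[0,0,0,0]
After op 15 (STO M1): stack=[0] mem=[0,0,0,0]
After op 16 (push 12): stack=[0,12] mem=[0,0,0,0]
After op 17 (*): stack=[0] mem=[0,0,0,0]
After op 18 (STO M3): stack=[empty] mem=[0,0,0,0]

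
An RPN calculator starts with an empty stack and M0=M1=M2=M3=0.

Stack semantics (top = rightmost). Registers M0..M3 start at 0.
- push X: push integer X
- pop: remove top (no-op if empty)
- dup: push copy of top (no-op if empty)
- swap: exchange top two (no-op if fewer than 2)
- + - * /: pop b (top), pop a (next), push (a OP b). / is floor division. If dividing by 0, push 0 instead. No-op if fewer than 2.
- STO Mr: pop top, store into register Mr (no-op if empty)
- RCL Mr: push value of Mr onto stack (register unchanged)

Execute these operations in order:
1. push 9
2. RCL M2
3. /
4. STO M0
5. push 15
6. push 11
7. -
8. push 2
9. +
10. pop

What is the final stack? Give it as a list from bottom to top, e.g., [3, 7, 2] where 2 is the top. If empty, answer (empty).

After op 1 (push 9): stack=[9] mem=[0,0,0,0]
After op 2 (RCL M2): stack=[9,0] mem=[0,0,0,0]
After op 3 (/): stack=[0] mem=[0,0,0,0]
After op 4 (STO M0): stack=[empty] mem=[0,0,0,0]
After op 5 (push 15): stack=[15] mem=[0,0,0,0]
After op 6 (push 11): stack=[15,11] mem=[0,0,0,0]
After op 7 (-): stack=[4] mem=[0,0,0,0]
After op 8 (push 2): stack=[4,2] mem=[0,0,0,0]
After op 9 (+): stack=[6] mem=[0,0,0,0]
After op 10 (pop): stack=[empty] mem=[0,0,0,0]

Answer: (empty)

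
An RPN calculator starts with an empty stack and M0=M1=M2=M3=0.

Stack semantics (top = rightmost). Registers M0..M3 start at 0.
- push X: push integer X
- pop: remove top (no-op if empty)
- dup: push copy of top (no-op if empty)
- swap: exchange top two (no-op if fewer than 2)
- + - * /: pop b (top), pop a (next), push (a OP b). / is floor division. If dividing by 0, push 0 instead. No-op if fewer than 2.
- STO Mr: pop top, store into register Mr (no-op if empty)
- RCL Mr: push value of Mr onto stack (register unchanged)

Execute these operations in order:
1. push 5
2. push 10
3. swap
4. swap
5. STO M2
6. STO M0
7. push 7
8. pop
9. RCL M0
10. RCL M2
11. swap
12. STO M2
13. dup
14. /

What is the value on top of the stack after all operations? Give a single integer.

Answer: 1

Derivation:
After op 1 (push 5): stack=[5] mem=[0,0,0,0]
After op 2 (push 10): stack=[5,10] mem=[0,0,0,0]
After op 3 (swap): stack=[10,5] mem=[0,0,0,0]
After op 4 (swap): stack=[5,10] mem=[0,0,0,0]
After op 5 (STO M2): stack=[5] mem=[0,0,10,0]
After op 6 (STO M0): stack=[empty] mem=[5,0,10,0]
After op 7 (push 7): stack=[7] mem=[5,0,10,0]
After op 8 (pop): stack=[empty] mem=[5,0,10,0]
After op 9 (RCL M0): stack=[5] mem=[5,0,10,0]
After op 10 (RCL M2): stack=[5,10] mem=[5,0,10,0]
After op 11 (swap): stack=[10,5] mem=[5,0,10,0]
After op 12 (STO M2): stack=[10] mem=[5,0,5,0]
After op 13 (dup): stack=[10,10] mem=[5,0,5,0]
After op 14 (/): stack=[1] mem=[5,0,5,0]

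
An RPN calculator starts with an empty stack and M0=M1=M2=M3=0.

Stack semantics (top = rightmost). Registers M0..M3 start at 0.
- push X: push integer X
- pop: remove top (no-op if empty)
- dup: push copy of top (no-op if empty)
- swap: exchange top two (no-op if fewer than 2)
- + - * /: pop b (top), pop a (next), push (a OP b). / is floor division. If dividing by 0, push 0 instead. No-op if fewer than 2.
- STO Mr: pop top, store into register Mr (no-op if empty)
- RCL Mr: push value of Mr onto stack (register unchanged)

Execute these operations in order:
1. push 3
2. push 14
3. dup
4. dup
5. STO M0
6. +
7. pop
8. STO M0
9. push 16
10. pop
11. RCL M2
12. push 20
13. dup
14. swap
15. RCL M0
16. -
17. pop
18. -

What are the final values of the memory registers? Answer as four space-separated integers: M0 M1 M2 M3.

Answer: 3 0 0 0

Derivation:
After op 1 (push 3): stack=[3] mem=[0,0,0,0]
After op 2 (push 14): stack=[3,14] mem=[0,0,0,0]
After op 3 (dup): stack=[3,14,14] mem=[0,0,0,0]
After op 4 (dup): stack=[3,14,14,14] mem=[0,0,0,0]
After op 5 (STO M0): stack=[3,14,14] mem=[14,0,0,0]
After op 6 (+): stack=[3,28] mem=[14,0,0,0]
After op 7 (pop): stack=[3] mem=[14,0,0,0]
After op 8 (STO M0): stack=[empty] mem=[3,0,0,0]
After op 9 (push 16): stack=[16] mem=[3,0,0,0]
After op 10 (pop): stack=[empty] mem=[3,0,0,0]
After op 11 (RCL M2): stack=[0] mem=[3,0,0,0]
After op 12 (push 20): stack=[0,20] mem=[3,0,0,0]
After op 13 (dup): stack=[0,20,20] mem=[3,0,0,0]
After op 14 (swap): stack=[0,20,20] mem=[3,0,0,0]
After op 15 (RCL M0): stack=[0,20,20,3] mem=[3,0,0,0]
After op 16 (-): stack=[0,20,17] mem=[3,0,0,0]
After op 17 (pop): stack=[0,20] mem=[3,0,0,0]
After op 18 (-): stack=[-20] mem=[3,0,0,0]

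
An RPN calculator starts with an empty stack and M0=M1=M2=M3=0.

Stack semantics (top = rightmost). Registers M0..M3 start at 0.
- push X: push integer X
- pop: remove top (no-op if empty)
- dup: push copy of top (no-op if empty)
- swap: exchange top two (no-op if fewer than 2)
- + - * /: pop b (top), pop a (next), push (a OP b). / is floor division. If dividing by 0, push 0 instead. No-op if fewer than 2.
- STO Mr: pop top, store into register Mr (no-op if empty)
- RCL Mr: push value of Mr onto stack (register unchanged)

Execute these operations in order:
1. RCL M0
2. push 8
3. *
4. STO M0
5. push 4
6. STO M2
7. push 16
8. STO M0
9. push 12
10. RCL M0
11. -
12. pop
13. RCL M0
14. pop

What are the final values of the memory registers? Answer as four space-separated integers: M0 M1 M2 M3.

After op 1 (RCL M0): stack=[0] mem=[0,0,0,0]
After op 2 (push 8): stack=[0,8] mem=[0,0,0,0]
After op 3 (*): stack=[0] mem=[0,0,0,0]
After op 4 (STO M0): stack=[empty] mem=[0,0,0,0]
After op 5 (push 4): stack=[4] mem=[0,0,0,0]
After op 6 (STO M2): stack=[empty] mem=[0,0,4,0]
After op 7 (push 16): stack=[16] mem=[0,0,4,0]
After op 8 (STO M0): stack=[empty] mem=[16,0,4,0]
After op 9 (push 12): stack=[12] mem=[16,0,4,0]
After op 10 (RCL M0): stack=[12,16] mem=[16,0,4,0]
After op 11 (-): stack=[-4] mem=[16,0,4,0]
After op 12 (pop): stack=[empty] mem=[16,0,4,0]
After op 13 (RCL M0): stack=[16] mem=[16,0,4,0]
After op 14 (pop): stack=[empty] mem=[16,0,4,0]

Answer: 16 0 4 0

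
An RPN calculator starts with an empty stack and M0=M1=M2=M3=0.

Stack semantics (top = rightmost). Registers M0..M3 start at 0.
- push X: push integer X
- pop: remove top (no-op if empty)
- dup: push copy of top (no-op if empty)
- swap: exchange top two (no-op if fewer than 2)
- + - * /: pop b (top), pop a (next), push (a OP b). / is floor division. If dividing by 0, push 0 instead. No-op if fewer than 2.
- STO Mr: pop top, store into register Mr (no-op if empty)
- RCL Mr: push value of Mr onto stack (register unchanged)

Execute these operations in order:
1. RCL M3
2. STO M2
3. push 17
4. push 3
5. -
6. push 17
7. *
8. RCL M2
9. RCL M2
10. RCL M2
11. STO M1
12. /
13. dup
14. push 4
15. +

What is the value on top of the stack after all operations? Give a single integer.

After op 1 (RCL M3): stack=[0] mem=[0,0,0,0]
After op 2 (STO M2): stack=[empty] mem=[0,0,0,0]
After op 3 (push 17): stack=[17] mem=[0,0,0,0]
After op 4 (push 3): stack=[17,3] mem=[0,0,0,0]
After op 5 (-): stack=[14] mem=[0,0,0,0]
After op 6 (push 17): stack=[14,17] mem=[0,0,0,0]
After op 7 (*): stack=[238] mem=[0,0,0,0]
After op 8 (RCL M2): stack=[238,0] mem=[0,0,0,0]
After op 9 (RCL M2): stack=[238,0,0] mem=[0,0,0,0]
After op 10 (RCL M2): stack=[238,0,0,0] mem=[0,0,0,0]
After op 11 (STO M1): stack=[238,0,0] mem=[0,0,0,0]
After op 12 (/): stack=[238,0] mem=[0,0,0,0]
After op 13 (dup): stack=[238,0,0] mem=[0,0,0,0]
After op 14 (push 4): stack=[238,0,0,4] mem=[0,0,0,0]
After op 15 (+): stack=[238,0,4] mem=[0,0,0,0]

Answer: 4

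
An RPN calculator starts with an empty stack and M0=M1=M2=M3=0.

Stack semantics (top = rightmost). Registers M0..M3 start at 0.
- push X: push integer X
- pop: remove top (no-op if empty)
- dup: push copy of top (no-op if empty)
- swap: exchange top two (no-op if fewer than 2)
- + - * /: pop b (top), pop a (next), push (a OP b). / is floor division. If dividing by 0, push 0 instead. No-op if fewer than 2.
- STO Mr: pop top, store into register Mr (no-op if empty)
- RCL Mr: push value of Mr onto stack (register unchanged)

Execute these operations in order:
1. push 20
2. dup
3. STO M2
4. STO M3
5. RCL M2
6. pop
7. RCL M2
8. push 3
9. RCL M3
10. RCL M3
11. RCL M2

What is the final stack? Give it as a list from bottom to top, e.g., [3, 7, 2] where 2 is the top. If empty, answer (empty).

Answer: [20, 3, 20, 20, 20]

Derivation:
After op 1 (push 20): stack=[20] mem=[0,0,0,0]
After op 2 (dup): stack=[20,20] mem=[0,0,0,0]
After op 3 (STO M2): stack=[20] mem=[0,0,20,0]
After op 4 (STO M3): stack=[empty] mem=[0,0,20,20]
After op 5 (RCL M2): stack=[20] mem=[0,0,20,20]
After op 6 (pop): stack=[empty] mem=[0,0,20,20]
After op 7 (RCL M2): stack=[20] mem=[0,0,20,20]
After op 8 (push 3): stack=[20,3] mem=[0,0,20,20]
After op 9 (RCL M3): stack=[20,3,20] mem=[0,0,20,20]
After op 10 (RCL M3): stack=[20,3,20,20] mem=[0,0,20,20]
After op 11 (RCL M2): stack=[20,3,20,20,20] mem=[0,0,20,20]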